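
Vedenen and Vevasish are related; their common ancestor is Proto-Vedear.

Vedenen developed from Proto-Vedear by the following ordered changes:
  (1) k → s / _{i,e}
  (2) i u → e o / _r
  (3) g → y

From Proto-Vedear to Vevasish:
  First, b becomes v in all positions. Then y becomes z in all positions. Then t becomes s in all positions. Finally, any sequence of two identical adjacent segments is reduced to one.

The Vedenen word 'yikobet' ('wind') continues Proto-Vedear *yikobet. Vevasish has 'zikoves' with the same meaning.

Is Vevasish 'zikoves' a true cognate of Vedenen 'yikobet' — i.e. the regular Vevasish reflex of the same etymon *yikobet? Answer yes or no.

yes

Derive the expected Vevasish reflex of *yikobet:
Vevasish: *yikobet
  yikobet → yikovet   [unconditioned shift]
  yikovet → zikovet   [unconditioned shift]
  zikovet → zikoves   [unconditioned shift]
  zikoves (rule 4 does not apply)
  giving Vevasish zikoves.
Vevasish 'zikoves' matches the regular reflex exactly, so the pair is cognate.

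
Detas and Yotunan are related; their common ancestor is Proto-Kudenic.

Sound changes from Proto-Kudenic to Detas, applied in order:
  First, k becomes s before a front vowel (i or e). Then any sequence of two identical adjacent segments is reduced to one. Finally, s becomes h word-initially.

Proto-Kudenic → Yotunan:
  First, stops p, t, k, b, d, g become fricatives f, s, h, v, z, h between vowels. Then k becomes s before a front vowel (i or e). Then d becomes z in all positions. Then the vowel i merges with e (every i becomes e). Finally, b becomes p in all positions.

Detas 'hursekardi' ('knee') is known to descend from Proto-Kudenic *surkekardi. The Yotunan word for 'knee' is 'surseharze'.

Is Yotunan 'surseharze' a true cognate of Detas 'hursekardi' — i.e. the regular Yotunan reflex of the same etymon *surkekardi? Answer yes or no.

yes

Derive the expected Yotunan reflex of *surkekardi:
Yotunan: *surkekardi > surkehardi > sursehardi > surseharzi > surseharze  (by intervocalic lenition, palatalisation, unconditioned shift, vowel merger)
Yotunan 'surseharze' matches the regular reflex exactly, so the pair is cognate.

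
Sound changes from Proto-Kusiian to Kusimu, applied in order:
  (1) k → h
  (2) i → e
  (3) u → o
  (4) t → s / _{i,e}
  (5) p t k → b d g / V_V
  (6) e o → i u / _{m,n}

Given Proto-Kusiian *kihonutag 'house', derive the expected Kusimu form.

Kusimu: *kihonutag > hihonutag > hehonutag > hehonotag > hehonodag > hehunodag  (by unconditioned shift, vowel merger, vowel merger, intervocalic voicing, pre-nasal raising)

hehunodag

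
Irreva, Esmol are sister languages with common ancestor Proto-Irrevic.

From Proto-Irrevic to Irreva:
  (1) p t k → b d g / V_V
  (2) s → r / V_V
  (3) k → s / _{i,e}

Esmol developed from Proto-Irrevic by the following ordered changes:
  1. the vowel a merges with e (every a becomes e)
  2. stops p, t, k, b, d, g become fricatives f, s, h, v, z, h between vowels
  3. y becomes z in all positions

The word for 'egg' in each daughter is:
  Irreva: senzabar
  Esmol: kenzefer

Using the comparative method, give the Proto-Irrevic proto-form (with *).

*kenzapar

Position 6: Irreva has b, Esmol has f. Taking the neighbouring segments as reconstructed: Irreva b could go back to *p or *b; Esmol f could go back to *p or *f — the one source consistent with every daughter is *p.
Position 1: Irreva has s, Esmol has k. Esmol preserves k here (none of its changes turn any other segment into k), so the proto-segment is *k.
Position 7: Irreva has a, Esmol has e. Irreva preserves a here (none of its changes turn any other segment into a), so the proto-segment is *a.
This points to *kenzapar. Verify forward in each daughter:
Irreva: *kenzapar > kenzabar > senzabar  (by intervocalic voicing, palatalisation)
Esmol: *kenzapar > kenzeper > kenzefer  (by vowel merger, intervocalic lenition)
*kenzapar is the unique common source.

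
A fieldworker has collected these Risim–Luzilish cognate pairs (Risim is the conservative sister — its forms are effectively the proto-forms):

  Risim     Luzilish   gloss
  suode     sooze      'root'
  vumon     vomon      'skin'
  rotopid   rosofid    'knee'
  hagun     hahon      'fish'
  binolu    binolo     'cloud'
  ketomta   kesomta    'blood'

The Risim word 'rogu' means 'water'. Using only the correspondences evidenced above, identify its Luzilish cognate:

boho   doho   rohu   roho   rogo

roho

hagun ~ hahon — Risim g corresponds to Luzilish h between vowels (before a back vowel).
binolu ~ binolo — Risim u corresponds to Luzilish o word-finally.
Applying these to Risim 'rogu':
  rogu → rohu   (g→h between vowels (before a back vowel))
  rohu → roho   (u→o word-finally)
So the Luzilish cognate is 'roho'.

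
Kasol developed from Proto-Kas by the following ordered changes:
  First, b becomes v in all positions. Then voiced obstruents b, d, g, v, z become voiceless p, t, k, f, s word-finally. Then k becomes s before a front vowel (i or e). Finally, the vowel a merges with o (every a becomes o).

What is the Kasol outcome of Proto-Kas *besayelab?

Kasol: *besayelab > vesayelav > vesayelaf > vesoyelof  (by unconditioned shift, final devoicing, vowel merger)

vesoyelof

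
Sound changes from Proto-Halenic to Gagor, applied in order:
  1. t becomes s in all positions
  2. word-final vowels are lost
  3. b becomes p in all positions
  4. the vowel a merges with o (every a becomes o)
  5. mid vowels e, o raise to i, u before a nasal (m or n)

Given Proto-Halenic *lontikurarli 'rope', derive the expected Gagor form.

lunsikurorl

Gagor: *lontikurarli > lonsikurarli > lonsikurarl > lonsikurorl > lunsikurorl  (by unconditioned shift, apocope, vowel merger, pre-nasal raising)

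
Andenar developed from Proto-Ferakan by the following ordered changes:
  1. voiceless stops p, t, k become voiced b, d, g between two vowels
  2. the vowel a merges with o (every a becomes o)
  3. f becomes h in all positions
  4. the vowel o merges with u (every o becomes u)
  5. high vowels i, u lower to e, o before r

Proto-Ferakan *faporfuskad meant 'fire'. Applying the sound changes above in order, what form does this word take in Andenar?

Andenar: start from *faporfuskad.
  rule 1 (intervocalic voicing): faporfuskad → faborfuskad
  rule 2 (vowel merger): faborfuskad → foborfuskod
  rule 3 (unconditioned shift): foborfuskod → hoborhuskod
  rule 4 (vowel merger): hoborhuskod → huburhuskud
  rule 5 (pre-rhotic lowering): huburhuskud → huborhuskud
  ⇒ Andenar huborhuskud

huborhuskud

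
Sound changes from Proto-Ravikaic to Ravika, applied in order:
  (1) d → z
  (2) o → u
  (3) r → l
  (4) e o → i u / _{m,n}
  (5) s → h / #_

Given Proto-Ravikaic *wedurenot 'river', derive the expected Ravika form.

Ravika: start from *wedurenot.
  rule 1 (unconditioned shift): wedurenot → wezurenot
  rule 2 (vowel merger): wezurenot → wezurenut
  rule 3 (unconditioned shift): wezurenut → wezulenut
  rule 4 (pre-nasal raising): wezulenut → wezulinut
  rule 5: no change — wezulinut
  ⇒ Ravika wezulinut

wezulinut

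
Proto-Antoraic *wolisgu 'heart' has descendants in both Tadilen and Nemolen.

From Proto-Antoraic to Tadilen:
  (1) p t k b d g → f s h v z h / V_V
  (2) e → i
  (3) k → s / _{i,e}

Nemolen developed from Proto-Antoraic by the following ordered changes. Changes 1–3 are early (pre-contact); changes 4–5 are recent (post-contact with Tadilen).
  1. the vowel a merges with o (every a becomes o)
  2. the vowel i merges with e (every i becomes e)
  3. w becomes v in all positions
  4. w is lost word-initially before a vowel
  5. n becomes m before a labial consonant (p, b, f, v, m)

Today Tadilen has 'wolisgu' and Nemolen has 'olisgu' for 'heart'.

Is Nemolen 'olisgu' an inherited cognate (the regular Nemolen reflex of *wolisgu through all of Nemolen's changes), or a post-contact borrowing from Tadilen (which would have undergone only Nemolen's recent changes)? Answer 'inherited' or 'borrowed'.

If inherited, *wolisgu would pass through all of Nemolen's changes:
Nemolen: *wolisgu
  wolisgu (rule 1 does not apply)
  wolisgu → wolesgu   [vowel merger]
  wolesgu → volesgu   [unconditioned shift]
  volesgu (rule 4 does not apply)
  volesgu (rule 5 does not apply)
  giving Nemolen volesgu.
If borrowed from Tadilen 'wolisgu' after the early changes, it would undergo only the recent ones:
  rule 4 (glide loss): wolisgu → olisgu
  rule 5 (nasal place assimilation): no change (olisgu)
  ⇒ as a loan: olisgu
Nemolen 'olisgu' matches the loan outcome 'olisgu', not the inherited 'volesgu' — it skipped the early Nemolen changes, so it was borrowed from Tadilen.

borrowed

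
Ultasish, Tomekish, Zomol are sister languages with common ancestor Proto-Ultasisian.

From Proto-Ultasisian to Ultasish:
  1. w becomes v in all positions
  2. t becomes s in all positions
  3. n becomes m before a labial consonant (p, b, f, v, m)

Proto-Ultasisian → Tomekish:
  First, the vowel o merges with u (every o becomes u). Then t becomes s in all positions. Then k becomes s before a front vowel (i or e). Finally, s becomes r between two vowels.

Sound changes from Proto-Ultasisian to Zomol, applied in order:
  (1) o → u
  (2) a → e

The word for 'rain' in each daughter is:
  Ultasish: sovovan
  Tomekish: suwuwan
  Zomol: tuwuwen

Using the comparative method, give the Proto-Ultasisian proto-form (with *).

Position 4: Ultasish has o, Tomekish has u, Zomol has u. Ultasish preserves o here (none of its changes turn any other segment into o), so the proto-segment is *o.
Position 6: Ultasish has a, Tomekish has a, Zomol has e. Ultasish preserves a here (none of its changes turn any other segment into a), so the proto-segment is *a.
Position 5: Ultasish has v, Tomekish has w, Zomol has w. Tomekish preserves w here (none of its changes turn any other segment into w), so the proto-segment is *w.
This points to *towowan. Verify forward in each daughter:
Ultasish: start from *towowan.
  rule 1 (unconditioned shift): towowan → tovovan
  rule 2 (unconditioned shift): tovovan → sovovan
  rule 3: no change — sovovan
  ⇒ Ultasish sovovan
Tomekish: *towowan
  towowan → tuwuwan   [vowel merger]
  tuwuwan → suwuwan   [unconditioned shift]
  suwuwan (rule 3 does not apply)
  suwuwan (rule 4 does not apply)
  giving Tomekish suwuwan.
Zomol: *towowan
  towowan → tuwuwan   [vowel merger]
  tuwuwan → tuwuwen   [vowel merger]
  giving Zomol tuwuwen.
No other proto-form is consistent with every reflex, so the reconstruction is *towowan.

*towowan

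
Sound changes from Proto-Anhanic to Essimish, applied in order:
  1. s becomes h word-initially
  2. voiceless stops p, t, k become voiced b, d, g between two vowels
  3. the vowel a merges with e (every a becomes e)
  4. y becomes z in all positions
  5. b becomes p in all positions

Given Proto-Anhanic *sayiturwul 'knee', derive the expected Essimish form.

hezidurwul

Essimish: start from *sayiturwul.
  rule 1 (debuccalisation): sayiturwul → hayiturwul
  rule 2 (intervocalic voicing): hayiturwul → hayidurwul
  rule 3 (vowel merger): hayidurwul → heyidurwul
  rule 4 (unconditioned shift): heyidurwul → hezidurwul
  rule 5: no change — hezidurwul
  ⇒ Essimish hezidurwul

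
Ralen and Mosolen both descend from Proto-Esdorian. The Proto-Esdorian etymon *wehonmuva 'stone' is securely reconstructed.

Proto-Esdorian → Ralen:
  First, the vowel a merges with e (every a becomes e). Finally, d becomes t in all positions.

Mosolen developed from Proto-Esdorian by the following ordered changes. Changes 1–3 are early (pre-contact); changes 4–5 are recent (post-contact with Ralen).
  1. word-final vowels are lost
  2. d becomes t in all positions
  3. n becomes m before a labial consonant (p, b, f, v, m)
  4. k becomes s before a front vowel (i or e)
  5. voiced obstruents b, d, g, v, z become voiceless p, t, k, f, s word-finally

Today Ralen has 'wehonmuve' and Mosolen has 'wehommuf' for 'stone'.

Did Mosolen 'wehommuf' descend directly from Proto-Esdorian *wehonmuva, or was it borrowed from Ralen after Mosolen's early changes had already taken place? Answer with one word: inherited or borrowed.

inherited

If inherited, *wehonmuva would pass through all of Mosolen's changes:
Mosolen: *wehonmuva > wehonmuv > wehommuv > wehommuf  (by apocope, nasal place assimilation, final devoicing)
If borrowed from Ralen 'wehonmuve' after the early changes, it would undergo only the recent ones:
  rule 4 (palatalisation): no change (wehonmuve)
  rule 5 (final devoicing): no change (wehonmuve)
  ⇒ as a loan: wehonmuve
Mosolen 'wehommuf' matches the inherited outcome exactly, so it is an inherited cognate, not a loan.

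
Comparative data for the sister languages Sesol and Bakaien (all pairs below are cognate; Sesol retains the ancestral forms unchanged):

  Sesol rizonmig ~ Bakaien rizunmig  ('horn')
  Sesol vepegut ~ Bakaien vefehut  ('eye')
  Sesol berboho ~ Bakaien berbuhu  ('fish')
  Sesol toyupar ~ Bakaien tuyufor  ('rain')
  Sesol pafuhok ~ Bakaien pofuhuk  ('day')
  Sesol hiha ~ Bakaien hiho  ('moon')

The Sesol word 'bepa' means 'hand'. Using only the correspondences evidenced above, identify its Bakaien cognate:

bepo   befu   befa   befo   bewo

toyupar ~ tuyufor — Sesol p corresponds to Bakaien f between vowels (before a back vowel).
hiha ~ hiho — Sesol a corresponds to Bakaien o word-finally.
Applying these to Sesol 'bepa':
  bepa → befa   (p→f between vowels (before a back vowel))
  befa → befo   (a→o word-finally)
So the Bakaien cognate is 'befo'.

befo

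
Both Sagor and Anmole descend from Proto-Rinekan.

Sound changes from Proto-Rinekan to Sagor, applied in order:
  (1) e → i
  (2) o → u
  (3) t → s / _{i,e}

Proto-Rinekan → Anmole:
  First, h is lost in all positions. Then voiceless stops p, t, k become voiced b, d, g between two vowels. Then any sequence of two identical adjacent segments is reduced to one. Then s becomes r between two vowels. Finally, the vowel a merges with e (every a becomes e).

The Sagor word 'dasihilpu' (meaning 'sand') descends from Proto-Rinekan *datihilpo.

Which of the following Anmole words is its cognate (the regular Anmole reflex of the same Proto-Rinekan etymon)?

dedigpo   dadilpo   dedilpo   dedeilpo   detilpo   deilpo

Anmole: *datihilpo
  datihilpo → datiilpo   [h-loss]
  datiilpo → dadiilpo   [intervocalic voicing]
  dadiilpo → dadilpo   [degemination]
  dadilpo (rule 4 does not apply)
  dadilpo → dedilpo   [vowel merger]
  giving Anmole dedilpo.
Among the options, 'dedilpo' alone shows every Anmole change applied in order.

dedilpo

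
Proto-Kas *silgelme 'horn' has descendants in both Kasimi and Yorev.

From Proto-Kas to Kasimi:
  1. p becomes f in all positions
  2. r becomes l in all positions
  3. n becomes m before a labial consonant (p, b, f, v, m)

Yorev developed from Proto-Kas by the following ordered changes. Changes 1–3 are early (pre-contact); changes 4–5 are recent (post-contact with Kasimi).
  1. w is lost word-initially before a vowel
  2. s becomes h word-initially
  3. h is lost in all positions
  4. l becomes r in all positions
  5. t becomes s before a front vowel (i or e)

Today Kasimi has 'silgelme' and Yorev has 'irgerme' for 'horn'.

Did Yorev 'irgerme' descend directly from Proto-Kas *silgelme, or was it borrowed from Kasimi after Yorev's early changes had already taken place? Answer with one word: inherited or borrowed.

If inherited, *silgelme would pass through all of Yorev's changes:
Yorev: *silgelme > hilgelme > ilgelme > irgerme  (by debuccalisation, h-loss, unconditioned shift)
If borrowed from Kasimi 'silgelme' after the early changes, it would undergo only the recent ones:
  rule 4 (unconditioned shift): silgelme → sirgerme
  rule 5 (palatalisation): no change (sirgerme)
  ⇒ as a loan: sirgerme
Yorev 'irgerme' matches the inherited outcome exactly, so it is an inherited cognate, not a loan.

inherited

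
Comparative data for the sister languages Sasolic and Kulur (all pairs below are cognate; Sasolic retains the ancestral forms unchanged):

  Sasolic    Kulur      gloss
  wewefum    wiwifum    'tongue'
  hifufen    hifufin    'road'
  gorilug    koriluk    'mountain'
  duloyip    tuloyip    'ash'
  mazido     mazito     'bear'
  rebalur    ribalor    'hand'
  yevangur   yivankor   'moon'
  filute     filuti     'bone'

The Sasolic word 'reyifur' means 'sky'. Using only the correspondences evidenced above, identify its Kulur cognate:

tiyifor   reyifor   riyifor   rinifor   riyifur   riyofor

wewefum ~ wiwifum — Sasolic e corresponds to Kulur i after a consonant, before a consonant other than r, m, n, p, b, f, v.
rebalur ~ ribalor, yevangur ~ yivankor — Sasolic u corresponds to Kulur o after a consonant, before r.
Applying these to Sasolic 'reyifur':
  reyifur → riyifur   (e→i after a consonant, before a consonant other than r, m, n, p, b, f, v)
  riyifur → riyifor   (u→o after a consonant, before r)
So the Kulur cognate is 'riyifor'.

riyifor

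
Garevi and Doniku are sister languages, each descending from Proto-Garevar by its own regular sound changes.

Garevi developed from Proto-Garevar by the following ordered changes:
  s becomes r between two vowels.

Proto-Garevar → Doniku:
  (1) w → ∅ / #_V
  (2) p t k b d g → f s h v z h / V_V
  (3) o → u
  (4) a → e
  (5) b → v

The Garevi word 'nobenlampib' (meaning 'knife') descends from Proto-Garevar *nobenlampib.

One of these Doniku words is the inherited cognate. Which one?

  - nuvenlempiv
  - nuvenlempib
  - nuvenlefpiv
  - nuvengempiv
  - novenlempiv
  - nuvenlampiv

nuvenlempiv

Doniku: *nobenlampib > novenlampib > nuvenlampib > nuvenlempib > nuvenlempiv  (by intervocalic lenition, vowel merger, vowel merger, unconditioned shift)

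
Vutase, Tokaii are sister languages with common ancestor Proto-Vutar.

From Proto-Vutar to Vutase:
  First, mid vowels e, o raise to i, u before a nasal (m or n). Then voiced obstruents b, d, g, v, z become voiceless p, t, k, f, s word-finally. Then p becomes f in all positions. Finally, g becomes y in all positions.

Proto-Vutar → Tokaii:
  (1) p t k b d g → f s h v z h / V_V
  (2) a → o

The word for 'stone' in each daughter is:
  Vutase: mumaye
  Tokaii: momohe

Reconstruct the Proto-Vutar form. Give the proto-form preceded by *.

*momage

Position 2: Vutase has u, Tokaii has o. Taking the neighbouring segments as reconstructed: Vutase u could go back to *o or *u; Tokaii o could go back to *a or *o — the one source consistent with every daughter is *o.
Position 5: Vutase has y, Tokaii has h. Taking the neighbouring segments as reconstructed: Vutase y could go back to *g or *y; Tokaii h could go back to *k or *g or *h — the one source consistent with every daughter is *g.
Verify the candidate proto-form against each daughter:
Vutase: start from *momage.
  rule 1 (pre-nasal raising): momage → mumage
  rule 2: no change — mumage
  rule 3: no change — mumage
  rule 4 (unconditioned shift): mumage → mumaye
  ⇒ Vutase mumaye
Tokaii: *momage
  momage → momahe   [intervocalic lenition]
  momahe → momohe   [vowel merger]
  giving Tokaii momohe.
No other proto-form is consistent with every reflex, so the reconstruction is *momage.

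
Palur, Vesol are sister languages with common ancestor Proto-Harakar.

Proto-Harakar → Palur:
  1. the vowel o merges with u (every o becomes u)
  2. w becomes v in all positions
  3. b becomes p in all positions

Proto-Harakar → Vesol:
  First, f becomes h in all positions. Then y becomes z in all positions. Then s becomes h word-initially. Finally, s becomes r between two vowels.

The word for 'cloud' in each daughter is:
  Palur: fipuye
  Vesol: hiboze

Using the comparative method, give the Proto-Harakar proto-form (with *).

*fiboye

Position 5: Palur has y, Vesol has z. Palur preserves y here (none of its changes turn any other segment into y), so the proto-segment is *y.
Position 3: Palur has p, Vesol has b. Vesol preserves b here (none of its changes turn any other segment into b), so the proto-segment is *b.
Position 4: Palur has u, Vesol has o. Vesol preserves o here (none of its changes turn any other segment into o), so the proto-segment is *o.
Verify the candidate proto-form against each daughter:
Palur: start from *fiboye.
  rule 1 (vowel merger): fiboye → fibuye
  rule 2: no change — fibuye
  rule 3 (unconditioned shift): fibuye → fipuye
  ⇒ Palur fipuye
Vesol: start from *fiboye.
  rule 1 (unconditioned shift): fiboye → hiboye
  rule 2 (unconditioned shift): hiboye → hiboze
  rule 3: no change — hiboze
  rule 4: no change — hiboze
  ⇒ Vesol hiboze
*fiboye is the unique common source.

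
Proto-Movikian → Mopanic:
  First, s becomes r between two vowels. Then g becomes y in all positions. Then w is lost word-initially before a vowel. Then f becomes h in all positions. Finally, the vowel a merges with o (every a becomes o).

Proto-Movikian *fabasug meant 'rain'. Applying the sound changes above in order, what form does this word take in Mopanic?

hoboruy

Mopanic: start from *fabasug.
  rule 1 (rhotacism): fabasug → fabarug
  rule 2 (unconditioned shift): fabarug → fabaruy
  rule 3: no change — fabaruy
  rule 4 (unconditioned shift): fabaruy → habaruy
  rule 5 (vowel merger): habaruy → hoboruy
  ⇒ Mopanic hoboruy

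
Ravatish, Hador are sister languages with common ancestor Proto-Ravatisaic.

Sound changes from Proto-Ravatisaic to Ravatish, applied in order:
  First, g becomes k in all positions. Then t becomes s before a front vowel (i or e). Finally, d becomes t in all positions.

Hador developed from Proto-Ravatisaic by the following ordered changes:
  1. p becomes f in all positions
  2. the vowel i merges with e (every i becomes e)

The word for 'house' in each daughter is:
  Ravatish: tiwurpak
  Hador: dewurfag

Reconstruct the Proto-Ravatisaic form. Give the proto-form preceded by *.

Position 6: Ravatish has p, Hador has f. Ravatish preserves p here (none of its changes turn any other segment into p), so the proto-segment is *p.
Position 1: Ravatish has t, Hador has d. Hador preserves d here (none of its changes turn any other segment into d), so the proto-segment is *d.
Position 2: Ravatish has i, Hador has e. Ravatish preserves i here (none of its changes turn any other segment into i), so the proto-segment is *i.
This points to *diwurpag. Verify forward in each daughter:
Ravatish: *diwurpag > diwurpak > tiwurpak  (by unconditioned shift, unconditioned shift)
Hador: *diwurpag
  diwurpag → diwurfag   [unconditioned shift]
  diwurfag → dewurfag   [vowel merger]
  giving Hador dewurfag.
Only *diwurpag yields all of Ravatish tiwurpak, Hador dewurfag.

*diwurpag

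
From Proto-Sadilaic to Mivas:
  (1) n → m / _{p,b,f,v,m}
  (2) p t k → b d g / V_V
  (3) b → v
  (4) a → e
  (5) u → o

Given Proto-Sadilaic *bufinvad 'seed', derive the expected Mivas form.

Mivas: *bufinvad > bufimvad > vufimvad > vufimved > vofimved  (by nasal place assimilation, unconditioned shift, vowel merger, vowel merger)

vofimved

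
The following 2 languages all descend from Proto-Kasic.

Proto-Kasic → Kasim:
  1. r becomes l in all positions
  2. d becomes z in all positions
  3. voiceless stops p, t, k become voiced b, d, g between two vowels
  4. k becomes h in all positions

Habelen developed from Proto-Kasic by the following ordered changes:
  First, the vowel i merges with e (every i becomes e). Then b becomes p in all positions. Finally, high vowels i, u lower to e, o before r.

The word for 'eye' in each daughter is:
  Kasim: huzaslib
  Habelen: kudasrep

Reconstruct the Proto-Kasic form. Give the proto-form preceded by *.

*kudasrib

Position 3: Kasim has z, Habelen has d. Habelen preserves d here (none of its changes turn any other segment into d), so the proto-segment is *d.
Position 1: Kasim has h, Habelen has k. Habelen preserves k here (none of its changes turn any other segment into k), so the proto-segment is *k.
Position 8: Kasim has b, Habelen has p. Taking the neighbouring segments as reconstructed: Kasim b can only go back to *b; Habelen p could go back to *p or *b — the one source consistent with every daughter is *b.
This points to *kudasrib. Verify forward in each daughter:
Kasim: *kudasrib
  kudasrib → kudaslib   [unconditioned shift]
  kudaslib → kuzaslib   [unconditioned shift]
  kuzaslib (rule 3 does not apply)
  kuzaslib → huzaslib   [unconditioned shift]
  giving Kasim huzaslib.
Habelen: start from *kudasrib.
  rule 1 (vowel merger): kudasrib → kudasreb
  rule 2 (unconditioned shift): kudasreb → kudasrep
  rule 3: no change — kudasrep
  ⇒ Habelen kudasrep
No other proto-form is consistent with every reflex, so the reconstruction is *kudasrib.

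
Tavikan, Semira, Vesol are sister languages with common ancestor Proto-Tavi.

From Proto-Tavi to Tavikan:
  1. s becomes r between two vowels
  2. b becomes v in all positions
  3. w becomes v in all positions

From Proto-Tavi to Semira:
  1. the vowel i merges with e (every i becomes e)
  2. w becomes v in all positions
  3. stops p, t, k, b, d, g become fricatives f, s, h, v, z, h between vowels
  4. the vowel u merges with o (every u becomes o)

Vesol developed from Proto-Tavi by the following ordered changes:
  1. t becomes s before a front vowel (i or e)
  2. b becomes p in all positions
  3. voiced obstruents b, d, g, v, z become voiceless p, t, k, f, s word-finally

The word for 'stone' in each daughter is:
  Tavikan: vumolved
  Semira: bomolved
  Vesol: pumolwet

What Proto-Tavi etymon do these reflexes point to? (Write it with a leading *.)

*bumolwed

Position 1: Tavikan has v, Semira has b, Vesol has p. Semira preserves b here (none of its changes turn any other segment into b), so the proto-segment is *b.
Position 8: Tavikan has d, Semira has d, Vesol has t. Tavikan preserves d here (none of its changes turn any other segment into d), so the proto-segment is *d.
Continuing position by position gives *bumolwed; check it forward:
Tavikan: start from *bumolwed.
  rule 1: no change — bumolwed
  rule 2 (unconditioned shift): bumolwed → vumolwed
  rule 3 (unconditioned shift): vumolwed → vumolved
  ⇒ Tavikan vumolved
Semira: *bumolwed > bumolved > bomolved  (by unconditioned shift, vowel merger)
Vesol: *bumolwed
  bumolwed (rule 1 does not apply)
  bumolwed → pumolwed   [unconditioned shift]
  pumolwed → pumolwet   [final devoicing]
  giving Vesol pumolwet.
*bumolwed is the unique common source.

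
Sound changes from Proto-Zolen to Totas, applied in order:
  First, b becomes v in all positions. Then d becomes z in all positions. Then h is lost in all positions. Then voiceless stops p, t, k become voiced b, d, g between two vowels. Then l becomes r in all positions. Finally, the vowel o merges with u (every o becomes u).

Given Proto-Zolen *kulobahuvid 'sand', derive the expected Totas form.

Totas: *kulobahuvid
  kulobahuvid → kulovahuvid   [unconditioned shift]
  kulovahuvid → kulovahuviz   [unconditioned shift]
  kulovahuviz → kulovauviz   [h-loss]
  kulovauviz (rule 4 does not apply)
  kulovauviz → kurovauviz   [unconditioned shift]
  kurovauviz → kuruvauviz   [vowel merger]
  giving Totas kuruvauviz.

kuruvauviz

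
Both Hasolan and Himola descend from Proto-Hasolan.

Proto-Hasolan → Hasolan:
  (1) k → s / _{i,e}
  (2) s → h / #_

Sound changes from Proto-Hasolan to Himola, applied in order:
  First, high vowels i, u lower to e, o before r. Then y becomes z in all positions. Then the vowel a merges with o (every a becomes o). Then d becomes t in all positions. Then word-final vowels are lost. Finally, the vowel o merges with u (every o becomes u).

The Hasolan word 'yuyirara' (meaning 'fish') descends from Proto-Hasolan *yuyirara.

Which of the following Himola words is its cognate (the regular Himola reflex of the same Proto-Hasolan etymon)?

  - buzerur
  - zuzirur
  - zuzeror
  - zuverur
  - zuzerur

zuzerur

Himola: *yuyirara
  yuyirara → yuyerara   [pre-rhotic lowering]
  yuyerara → zuzerara   [unconditioned shift]
  zuzerara → zuzeroro   [vowel merger]
  zuzeroro (rule 4 does not apply)
  zuzeroro → zuzeror   [apocope]
  zuzeror → zuzerur   [vowel merger]
  giving Himola zuzerur.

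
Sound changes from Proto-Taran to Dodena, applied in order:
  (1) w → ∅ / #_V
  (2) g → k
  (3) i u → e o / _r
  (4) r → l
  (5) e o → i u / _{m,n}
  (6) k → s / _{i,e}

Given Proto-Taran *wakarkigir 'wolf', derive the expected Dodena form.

akalsisel

Dodena: *wakarkigir > akarkigir > akarkikir > akarkiker > akalkikel > akalsisel  (by glide loss, unconditioned shift, pre-rhotic lowering, unconditioned shift, palatalisation)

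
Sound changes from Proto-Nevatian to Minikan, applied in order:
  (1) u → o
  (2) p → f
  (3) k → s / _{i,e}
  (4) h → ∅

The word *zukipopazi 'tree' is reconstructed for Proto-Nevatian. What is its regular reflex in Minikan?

zosifofazi

Minikan: *zukipopazi > zokipopazi > zokifofazi > zosifofazi  (by vowel merger, unconditioned shift, palatalisation)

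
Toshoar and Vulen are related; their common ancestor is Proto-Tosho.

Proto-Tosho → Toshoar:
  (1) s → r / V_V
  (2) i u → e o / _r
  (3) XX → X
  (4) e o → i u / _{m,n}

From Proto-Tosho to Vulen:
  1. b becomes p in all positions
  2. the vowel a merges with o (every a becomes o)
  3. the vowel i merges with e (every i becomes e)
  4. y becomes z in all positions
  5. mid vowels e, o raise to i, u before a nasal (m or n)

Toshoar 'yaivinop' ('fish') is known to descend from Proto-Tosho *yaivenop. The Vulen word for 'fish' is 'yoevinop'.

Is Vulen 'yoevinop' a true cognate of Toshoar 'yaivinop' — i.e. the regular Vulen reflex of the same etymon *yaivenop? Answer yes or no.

no

Derive the expected Vulen reflex of *yaivenop:
Vulen: start from *yaivenop.
  rule 1: no change — yaivenop
  rule 2 (vowel merger): yaivenop → yoivenop
  rule 3 (vowel merger): yoivenop → yoevenop
  rule 4 (unconditioned shift): yoevenop → zoevenop
  rule 5 (pre-nasal raising): zoevenop → zoevinop
  ⇒ Vulen zoevinop
The regular Vulen reflex would be 'zoevinop', but the attested form is 'yoevinop'. The correspondence is irregular, so they are not cognates (the Vulen form has a different source).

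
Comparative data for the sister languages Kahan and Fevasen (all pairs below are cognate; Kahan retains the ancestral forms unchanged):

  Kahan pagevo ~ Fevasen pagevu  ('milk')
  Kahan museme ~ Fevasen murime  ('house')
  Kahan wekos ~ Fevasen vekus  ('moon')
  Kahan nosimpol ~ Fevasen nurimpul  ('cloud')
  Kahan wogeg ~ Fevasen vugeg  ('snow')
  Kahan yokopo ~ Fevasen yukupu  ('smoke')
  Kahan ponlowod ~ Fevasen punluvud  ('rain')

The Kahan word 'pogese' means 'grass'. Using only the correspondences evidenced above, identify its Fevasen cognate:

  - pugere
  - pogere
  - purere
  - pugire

wekos ~ vekus, nosimpol ~ nurimpul — Kahan o corresponds to Fevasen u after a consonant, before a consonant other than r, m, n, p, b, f, v.
museme ~ murime — Kahan s corresponds to Fevasen r between vowels (before a front vowel).
Applying these to Kahan 'pogese':
  pogese → pugese   (o→u after a consonant, before a consonant other than r, m, n, p, b, f, v)
  pugese → pugere   (s→r between vowels (before a front vowel))
So the Fevasen cognate is 'pugere'.

pugere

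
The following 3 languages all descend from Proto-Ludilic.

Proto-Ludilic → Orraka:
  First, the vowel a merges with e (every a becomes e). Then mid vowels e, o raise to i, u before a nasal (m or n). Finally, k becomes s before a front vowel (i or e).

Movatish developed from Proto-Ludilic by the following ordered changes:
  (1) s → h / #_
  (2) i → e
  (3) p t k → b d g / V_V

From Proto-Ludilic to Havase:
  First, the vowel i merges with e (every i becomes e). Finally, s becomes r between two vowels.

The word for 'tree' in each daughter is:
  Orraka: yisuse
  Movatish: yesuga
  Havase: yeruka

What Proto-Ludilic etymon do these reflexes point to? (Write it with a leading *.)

Position 6: Orraka has e, Movatish has a, Havase has a. Movatish preserves a here (none of its changes turn any other segment into a), so the proto-segment is *a.
Position 5: Orraka has s, Movatish has g, Havase has k. Havase preserves k here (none of its changes turn any other segment into k), so the proto-segment is *k.
Verify the candidate proto-form against each daughter:
Orraka: start from *yisuka.
  rule 1 (vowel merger): yisuka → yisuke
  rule 2: no change — yisuke
  rule 3 (palatalisation): yisuke → yisuse
  ⇒ Orraka yisuse
Movatish: *yisuka > yesuka > yesuga  (by vowel merger, intervocalic voicing)
Havase: start from *yisuka.
  rule 1 (vowel merger): yisuka → yesuka
  rule 2 (rhotacism): yesuka → yeruka
  ⇒ Havase yeruka
*yisuka is the unique common source.

*yisuka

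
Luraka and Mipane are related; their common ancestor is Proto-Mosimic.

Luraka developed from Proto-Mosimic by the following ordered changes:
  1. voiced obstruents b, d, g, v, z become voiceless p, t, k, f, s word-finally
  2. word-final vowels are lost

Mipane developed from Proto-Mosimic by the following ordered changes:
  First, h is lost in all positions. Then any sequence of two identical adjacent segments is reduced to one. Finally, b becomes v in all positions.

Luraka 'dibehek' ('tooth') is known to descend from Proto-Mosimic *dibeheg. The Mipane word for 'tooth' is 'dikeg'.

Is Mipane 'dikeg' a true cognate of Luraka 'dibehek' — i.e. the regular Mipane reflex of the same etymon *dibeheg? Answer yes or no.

Derive the expected Mipane reflex of *dibeheg:
Mipane: *dibeheg > dibeeg > dibeg > diveg  (by h-loss, degemination, unconditioned shift)
The regular Mipane reflex would be 'diveg', but the attested form is 'dikeg'. The correspondence is irregular, so they are not cognates (the Mipane form has a different source).

no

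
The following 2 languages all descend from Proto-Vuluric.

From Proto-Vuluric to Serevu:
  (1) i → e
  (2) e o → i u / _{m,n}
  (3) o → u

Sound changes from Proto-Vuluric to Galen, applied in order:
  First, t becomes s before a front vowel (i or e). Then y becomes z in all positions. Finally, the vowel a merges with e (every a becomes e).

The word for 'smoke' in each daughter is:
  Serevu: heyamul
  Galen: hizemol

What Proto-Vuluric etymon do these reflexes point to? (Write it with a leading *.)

*hiyamol

Position 3: Serevu has y, Galen has z. Serevu preserves y here (none of its changes turn any other segment into y), so the proto-segment is *y.
Position 2: Serevu has e, Galen has i. Galen preserves i here (none of its changes turn any other segment into i), so the proto-segment is *i.
Continuing position by position gives *hiyamol; check it forward:
Serevu: *hiyamol > heyamol > heyamul  (by vowel merger, vowel merger)
Galen: start from *hiyamol.
  rule 1: no change — hiyamol
  rule 2 (unconditioned shift): hiyamol → hizamol
  rule 3 (vowel merger): hizamol → hizemol
  ⇒ Galen hizemol
*hiyamol is the unique common source.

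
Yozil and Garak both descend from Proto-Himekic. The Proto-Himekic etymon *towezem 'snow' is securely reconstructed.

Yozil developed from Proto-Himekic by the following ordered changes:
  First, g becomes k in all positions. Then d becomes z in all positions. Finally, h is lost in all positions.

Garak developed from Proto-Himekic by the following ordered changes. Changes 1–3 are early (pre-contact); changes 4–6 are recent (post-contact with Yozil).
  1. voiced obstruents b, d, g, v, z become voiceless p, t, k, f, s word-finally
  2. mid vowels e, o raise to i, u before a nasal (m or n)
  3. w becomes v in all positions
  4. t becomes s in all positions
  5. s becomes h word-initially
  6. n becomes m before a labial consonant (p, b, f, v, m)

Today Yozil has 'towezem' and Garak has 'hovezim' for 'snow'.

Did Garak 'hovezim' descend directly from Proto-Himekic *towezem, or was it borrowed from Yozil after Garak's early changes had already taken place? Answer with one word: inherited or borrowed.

If inherited, *towezem would pass through all of Garak's changes:
Garak: start from *towezem.
  rule 1: no change — towezem
  rule 2 (pre-nasal raising): towezem → towezim
  rule 3 (unconditioned shift): towezim → tovezim
  rule 4 (unconditioned shift): tovezim → sovezim
  rule 5 (debuccalisation): sovezim → hovezim
  rule 6: no change — hovezim
  ⇒ Garak hovezim
If borrowed from Yozil 'towezem' after the early changes, it would undergo only the recent ones:
  rule 4 (unconditioned shift): towezem → sowezem
  rule 5 (debuccalisation): sowezem → howezem
  rule 6 (nasal place assimilation): no change (howezem)
  ⇒ as a loan: howezem
Garak 'hovezim' matches the inherited outcome exactly, so it is an inherited cognate, not a loan.

inherited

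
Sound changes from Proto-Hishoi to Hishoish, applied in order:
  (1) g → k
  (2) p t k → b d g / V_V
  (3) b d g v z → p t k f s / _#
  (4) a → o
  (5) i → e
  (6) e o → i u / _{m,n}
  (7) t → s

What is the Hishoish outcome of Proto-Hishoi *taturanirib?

Hishoish: *taturanirib > taduranirib > taduranirip > toduronirip > toduronerep > todurunerep > sodurunerep  (by intervocalic voicing, final devoicing, vowel merger, vowel merger, pre-nasal raising, unconditioned shift)

sodurunerep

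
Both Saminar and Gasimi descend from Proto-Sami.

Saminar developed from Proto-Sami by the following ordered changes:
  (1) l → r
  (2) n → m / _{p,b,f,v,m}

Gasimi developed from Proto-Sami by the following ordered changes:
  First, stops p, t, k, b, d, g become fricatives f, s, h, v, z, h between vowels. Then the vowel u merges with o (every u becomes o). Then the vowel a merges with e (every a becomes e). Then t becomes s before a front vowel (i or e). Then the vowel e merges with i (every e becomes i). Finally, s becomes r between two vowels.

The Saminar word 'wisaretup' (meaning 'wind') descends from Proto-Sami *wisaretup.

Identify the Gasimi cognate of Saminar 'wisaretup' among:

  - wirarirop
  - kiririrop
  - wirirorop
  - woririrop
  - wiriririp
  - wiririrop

Gasimi: *wisaretup > wisaresup > wisaresop > wiseresop > wisirisop > wiririrop  (by intervocalic lenition, vowel merger, vowel merger, vowel merger, rhotacism)

wiririrop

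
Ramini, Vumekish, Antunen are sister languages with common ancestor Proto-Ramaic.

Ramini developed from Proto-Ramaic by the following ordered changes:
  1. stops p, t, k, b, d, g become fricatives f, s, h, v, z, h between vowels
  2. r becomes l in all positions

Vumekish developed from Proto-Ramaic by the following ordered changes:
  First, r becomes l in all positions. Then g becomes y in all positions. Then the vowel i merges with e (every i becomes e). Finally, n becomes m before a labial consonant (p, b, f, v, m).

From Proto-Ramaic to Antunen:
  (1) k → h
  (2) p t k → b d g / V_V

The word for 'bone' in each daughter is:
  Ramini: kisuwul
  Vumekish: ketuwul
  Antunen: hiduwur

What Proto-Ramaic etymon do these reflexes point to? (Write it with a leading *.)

Position 7: Ramini has l, Vumekish has l, Antunen has r. Antunen preserves r here (none of its changes turn any other segment into r), so the proto-segment is *r.
Position 3: Ramini has s, Vumekish has t, Antunen has d. Vumekish preserves t here (none of its changes turn any other segment into t), so the proto-segment is *t.
Continuing position by position gives *kituwur; check it forward:
Ramini: *kituwur > kisuwur > kisuwul  (by intervocalic lenition, unconditioned shift)
Vumekish: *kituwur
  kituwur → kituwul   [unconditioned shift]
  kituwul (rule 2 does not apply)
  kituwul → ketuwul   [vowel merger]
  ketuwul (rule 4 does not apply)
  giving Vumekish ketuwul.
Antunen: *kituwur
  kituwur → hituwur   [unconditioned shift]
  hituwur → hiduwur   [intervocalic voicing]
  giving Antunen hiduwur.
No other proto-form is consistent with every reflex, so the reconstruction is *kituwur.

*kituwur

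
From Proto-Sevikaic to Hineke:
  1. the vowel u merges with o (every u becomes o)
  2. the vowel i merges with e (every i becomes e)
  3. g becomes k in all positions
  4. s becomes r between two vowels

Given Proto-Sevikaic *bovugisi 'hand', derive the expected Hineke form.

bovokere

Hineke: start from *bovugisi.
  rule 1 (vowel merger): bovugisi → bovogisi
  rule 2 (vowel merger): bovogisi → bovogese
  rule 3 (unconditioned shift): bovogese → bovokese
  rule 4 (rhotacism): bovokese → bovokere
  ⇒ Hineke bovokere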